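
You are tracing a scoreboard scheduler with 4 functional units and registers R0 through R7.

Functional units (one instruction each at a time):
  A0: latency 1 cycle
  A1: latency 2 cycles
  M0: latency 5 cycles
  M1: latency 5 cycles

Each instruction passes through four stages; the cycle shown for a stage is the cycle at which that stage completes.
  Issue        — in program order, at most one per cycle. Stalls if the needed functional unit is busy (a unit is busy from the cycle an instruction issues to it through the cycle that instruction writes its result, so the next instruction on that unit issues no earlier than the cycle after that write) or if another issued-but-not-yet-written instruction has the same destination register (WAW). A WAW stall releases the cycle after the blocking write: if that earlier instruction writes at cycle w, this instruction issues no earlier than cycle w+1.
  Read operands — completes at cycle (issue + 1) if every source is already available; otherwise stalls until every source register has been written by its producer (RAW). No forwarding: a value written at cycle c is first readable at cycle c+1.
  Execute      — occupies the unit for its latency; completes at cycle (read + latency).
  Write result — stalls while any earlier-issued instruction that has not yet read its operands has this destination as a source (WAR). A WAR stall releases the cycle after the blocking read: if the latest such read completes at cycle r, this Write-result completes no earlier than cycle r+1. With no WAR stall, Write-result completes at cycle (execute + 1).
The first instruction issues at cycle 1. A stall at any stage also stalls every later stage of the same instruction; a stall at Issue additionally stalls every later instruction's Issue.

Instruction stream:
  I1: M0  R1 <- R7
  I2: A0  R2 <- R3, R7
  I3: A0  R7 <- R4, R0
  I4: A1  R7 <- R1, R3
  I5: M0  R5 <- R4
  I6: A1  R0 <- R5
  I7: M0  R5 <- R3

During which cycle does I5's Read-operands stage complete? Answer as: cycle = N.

cycle 1: issue I1 (M0)
cycle 2: I1 read-ops · issue I2 (A0)
cycle 3: I2 read-ops
cycle 4: I2 finished on A0
cycle 5: I2→R2
cycle 6: issue I3 (A0)
cycle 7: I1 finished on M0 · I3 read-ops
cycle 8: I1→R1 · I3 finished on A0
cycle 9: I3→R7
cycle 10: issue I4 (A1)
cycle 11: I4 read-ops · issue I5 (M0)
cycle 12: I5 read-ops
cycle 13: I4 finished on A1
cycle 14: I4→R7
cycle 15: issue I6 (A1)
cycle 17: I5 finished on M0
cycle 18: I5→R5
cycle 19: I6 read-ops · issue I7 (M0)
cycle 20: I7 read-ops
cycle 21: I6 finished on A1
cycle 22: I6→R0
cycle 25: I7 finished on M0
cycle 26: I7→R5

cycle = 12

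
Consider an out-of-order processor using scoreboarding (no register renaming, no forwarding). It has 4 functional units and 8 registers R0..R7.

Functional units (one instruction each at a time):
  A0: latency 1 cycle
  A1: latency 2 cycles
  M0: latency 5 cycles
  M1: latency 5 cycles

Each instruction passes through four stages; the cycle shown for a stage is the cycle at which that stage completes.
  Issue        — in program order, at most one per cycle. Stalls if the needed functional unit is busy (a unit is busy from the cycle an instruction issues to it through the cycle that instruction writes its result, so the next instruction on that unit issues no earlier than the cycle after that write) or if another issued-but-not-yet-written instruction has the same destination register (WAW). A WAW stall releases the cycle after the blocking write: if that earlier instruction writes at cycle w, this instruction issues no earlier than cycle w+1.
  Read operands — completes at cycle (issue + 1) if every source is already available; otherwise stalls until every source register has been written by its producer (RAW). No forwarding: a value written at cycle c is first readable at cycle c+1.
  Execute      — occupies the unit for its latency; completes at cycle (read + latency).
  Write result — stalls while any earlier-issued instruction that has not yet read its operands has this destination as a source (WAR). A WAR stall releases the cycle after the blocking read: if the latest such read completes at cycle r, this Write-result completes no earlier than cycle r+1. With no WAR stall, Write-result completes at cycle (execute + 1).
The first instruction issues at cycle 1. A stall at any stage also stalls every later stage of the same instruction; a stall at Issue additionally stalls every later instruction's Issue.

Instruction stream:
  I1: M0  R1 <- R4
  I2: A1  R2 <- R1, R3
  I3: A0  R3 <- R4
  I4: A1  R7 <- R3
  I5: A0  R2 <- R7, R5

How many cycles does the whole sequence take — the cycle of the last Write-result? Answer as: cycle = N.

cycle = 20

t=1  I1→M0
t=2  I1 RO · I2→A1
t=3  I3→A0
t=4  I3 RO
t=5  I3 EX
t=7  I1 EX
t=8  I1 WR R1
t=9  I2 RO
t=10  I3 WR R3
t=11  I2 EX
t=12  I2 WR R2
t=13  I4→A1
t=14  I4 RO · I5→A0
t=16  I4 EX
t=17  I4 WR R7
t=18  I5 RO
t=19  I5 EX
t=20  I5 WR R2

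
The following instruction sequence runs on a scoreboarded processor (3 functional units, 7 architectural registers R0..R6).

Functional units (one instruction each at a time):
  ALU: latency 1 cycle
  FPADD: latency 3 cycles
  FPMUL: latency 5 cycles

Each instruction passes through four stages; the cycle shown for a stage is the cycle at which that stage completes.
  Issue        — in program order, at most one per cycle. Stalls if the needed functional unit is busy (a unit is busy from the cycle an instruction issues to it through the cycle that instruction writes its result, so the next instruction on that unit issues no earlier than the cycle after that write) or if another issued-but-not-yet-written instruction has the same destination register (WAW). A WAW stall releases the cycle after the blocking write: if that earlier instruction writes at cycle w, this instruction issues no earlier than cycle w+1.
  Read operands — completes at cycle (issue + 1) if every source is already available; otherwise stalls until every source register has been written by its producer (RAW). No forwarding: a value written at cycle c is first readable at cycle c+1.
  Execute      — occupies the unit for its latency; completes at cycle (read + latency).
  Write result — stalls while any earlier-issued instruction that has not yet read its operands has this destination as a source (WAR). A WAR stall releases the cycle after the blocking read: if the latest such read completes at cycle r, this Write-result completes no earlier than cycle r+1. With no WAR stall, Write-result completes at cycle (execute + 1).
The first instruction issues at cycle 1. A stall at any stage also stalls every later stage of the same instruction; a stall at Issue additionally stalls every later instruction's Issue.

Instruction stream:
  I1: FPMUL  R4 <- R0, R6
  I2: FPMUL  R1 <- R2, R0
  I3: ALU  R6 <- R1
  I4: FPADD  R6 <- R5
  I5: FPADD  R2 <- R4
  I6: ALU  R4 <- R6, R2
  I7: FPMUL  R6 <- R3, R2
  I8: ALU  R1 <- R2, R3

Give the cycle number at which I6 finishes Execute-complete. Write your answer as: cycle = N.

c1: I1 dispatched to FPMUL
c2: I1 operands ready
c7: I1 complete
c8: R4←I1
c9: I2 dispatched to FPMUL
c10: I2 operands ready; I3 dispatched to ALU
c15: I2 complete
c16: R1←I2
c17: I3 operands ready
c18: I3 complete
c19: R6←I3
c20: I4 dispatched to FPADD
c21: I4 operands ready
c24: I4 complete
c25: R6←I4
c26: I5 dispatched to FPADD
c27: I5 operands ready; I6 dispatched to ALU
c28: I7 dispatched to FPMUL
c30: I5 complete
c31: R2←I5
c32: I6 operands ready; I7 operands ready
c33: I6 complete
c34: R4←I6
c35: I8 dispatched to ALU
c36: I8 operands ready
c37: I7 complete; I8 complete
c38: R6←I7; R1←I8

cycle = 33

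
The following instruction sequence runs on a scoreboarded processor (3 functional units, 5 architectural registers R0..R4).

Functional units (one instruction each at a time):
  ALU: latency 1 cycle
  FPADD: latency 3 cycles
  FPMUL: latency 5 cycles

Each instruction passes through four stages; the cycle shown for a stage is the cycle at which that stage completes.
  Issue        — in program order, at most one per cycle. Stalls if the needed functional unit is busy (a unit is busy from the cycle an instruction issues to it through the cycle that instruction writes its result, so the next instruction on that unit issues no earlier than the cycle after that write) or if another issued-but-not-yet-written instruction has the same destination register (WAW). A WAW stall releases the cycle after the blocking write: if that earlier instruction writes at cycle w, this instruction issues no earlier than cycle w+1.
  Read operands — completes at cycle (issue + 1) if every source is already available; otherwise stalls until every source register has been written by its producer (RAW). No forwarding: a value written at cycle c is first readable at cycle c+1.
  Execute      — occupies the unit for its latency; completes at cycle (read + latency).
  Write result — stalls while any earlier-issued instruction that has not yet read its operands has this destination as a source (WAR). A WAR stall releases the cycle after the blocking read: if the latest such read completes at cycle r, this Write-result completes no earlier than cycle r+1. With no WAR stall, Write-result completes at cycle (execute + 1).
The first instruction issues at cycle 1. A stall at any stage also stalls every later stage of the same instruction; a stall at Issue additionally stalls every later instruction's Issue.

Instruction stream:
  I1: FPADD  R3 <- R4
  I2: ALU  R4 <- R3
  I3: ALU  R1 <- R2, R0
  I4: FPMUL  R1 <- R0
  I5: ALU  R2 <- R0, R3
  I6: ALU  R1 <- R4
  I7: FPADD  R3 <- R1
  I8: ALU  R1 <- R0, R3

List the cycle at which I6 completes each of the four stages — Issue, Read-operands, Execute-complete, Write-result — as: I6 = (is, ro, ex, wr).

[I1] 1/2/5/6
[I2] 2/7/8/9  (RAW R3: wait I1 write@6)
[I3] 10/11/12/13  (struct: ALU busy until I2 writes@9)
[I4] 14/15/20/21  (WAW R1: wait I3 write@13)
[I5] 15/16/17/18
[I6] 22/23/24/25  (WAW R1: wait I4 write@21)
[I7] 23/26/29/30  (RAW R1: wait I6 write@25)
[I8] 26/31/32/33  (struct: ALU busy until I6 writes@25; RAW R3: wait I7 write@30)

I6 = (22, 23, 24, 25)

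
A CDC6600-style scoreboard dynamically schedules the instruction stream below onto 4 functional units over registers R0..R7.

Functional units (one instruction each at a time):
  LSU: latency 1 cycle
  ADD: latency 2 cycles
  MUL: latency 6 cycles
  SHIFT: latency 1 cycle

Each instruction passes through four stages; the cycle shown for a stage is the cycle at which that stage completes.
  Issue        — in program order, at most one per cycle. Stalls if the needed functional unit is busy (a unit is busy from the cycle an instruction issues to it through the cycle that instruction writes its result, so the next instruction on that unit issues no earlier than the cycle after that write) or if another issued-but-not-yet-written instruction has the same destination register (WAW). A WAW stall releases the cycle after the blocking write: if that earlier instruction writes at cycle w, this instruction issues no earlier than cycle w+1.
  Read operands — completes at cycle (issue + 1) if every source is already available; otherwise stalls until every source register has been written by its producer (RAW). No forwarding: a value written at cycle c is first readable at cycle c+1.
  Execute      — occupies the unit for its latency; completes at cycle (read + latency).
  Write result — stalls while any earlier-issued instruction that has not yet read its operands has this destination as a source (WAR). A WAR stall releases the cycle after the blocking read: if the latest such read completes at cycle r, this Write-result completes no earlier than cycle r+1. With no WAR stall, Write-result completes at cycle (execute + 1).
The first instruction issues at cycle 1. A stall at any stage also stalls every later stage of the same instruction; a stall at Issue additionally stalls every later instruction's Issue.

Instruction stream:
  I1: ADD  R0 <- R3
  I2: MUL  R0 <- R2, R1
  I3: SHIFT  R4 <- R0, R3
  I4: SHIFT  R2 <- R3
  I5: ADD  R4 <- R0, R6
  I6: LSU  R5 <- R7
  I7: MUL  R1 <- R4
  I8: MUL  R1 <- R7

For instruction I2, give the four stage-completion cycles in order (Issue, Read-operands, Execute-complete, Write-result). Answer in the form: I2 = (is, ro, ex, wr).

t=1  I1→ADD
t=2  I1 RO
t=4  I1 EX
t=5  I1 WR R0
t=6  I2→MUL
t=7  I2 RO | I3→SHIFT
t=13  I2 EX
t=14  I2 WR R0
t=15  I3 RO
t=16  I3 EX
t=17  I3 WR R4
t=18  I4→SHIFT
t=19  I4 RO | I5→ADD
t=20  I4 EX | I5 RO | I6→LSU
t=21  I4 WR R2 | I6 RO | I7→MUL
t=22  I5 EX | I6 EX
t=23  I5 WR R4 | I6 WR R5
t=24  I7 RO
t=30  I7 EX
t=31  I7 WR R1
t=32  I8→MUL
t=33  I8 RO
t=39  I8 EX
t=40  I8 WR R1

I2 = (6, 7, 13, 14)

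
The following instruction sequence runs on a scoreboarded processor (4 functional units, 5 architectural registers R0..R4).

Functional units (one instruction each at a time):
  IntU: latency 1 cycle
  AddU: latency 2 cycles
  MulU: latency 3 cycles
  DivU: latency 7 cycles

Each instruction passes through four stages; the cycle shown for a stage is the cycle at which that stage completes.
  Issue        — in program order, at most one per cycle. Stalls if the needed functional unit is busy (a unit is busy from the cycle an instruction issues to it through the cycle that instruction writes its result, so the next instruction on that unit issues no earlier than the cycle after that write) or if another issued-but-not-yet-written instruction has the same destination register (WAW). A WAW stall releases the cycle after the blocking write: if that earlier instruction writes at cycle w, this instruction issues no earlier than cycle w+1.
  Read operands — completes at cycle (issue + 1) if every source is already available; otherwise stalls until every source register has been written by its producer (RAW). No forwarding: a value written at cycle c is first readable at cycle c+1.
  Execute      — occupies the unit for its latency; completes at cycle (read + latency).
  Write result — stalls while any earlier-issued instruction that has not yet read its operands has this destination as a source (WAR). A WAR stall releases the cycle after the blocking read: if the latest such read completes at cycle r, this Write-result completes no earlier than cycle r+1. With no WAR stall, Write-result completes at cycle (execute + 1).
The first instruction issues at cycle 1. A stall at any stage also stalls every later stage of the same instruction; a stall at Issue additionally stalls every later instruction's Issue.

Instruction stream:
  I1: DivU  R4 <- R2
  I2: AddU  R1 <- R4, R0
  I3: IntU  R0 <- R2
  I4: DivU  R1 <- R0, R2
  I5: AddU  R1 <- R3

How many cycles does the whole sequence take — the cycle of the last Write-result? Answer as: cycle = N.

cycle 1: I1 dispatched to DivU
cycle 2: I1 operands ready, I2 dispatched to AddU
cycle 3: I3 dispatched to IntU
cycle 4: I3 operands ready
cycle 5: I3 complete
cycle 9: I1 complete
cycle 10: R4←I1
cycle 11: I2 operands ready
cycle 12: R0←I3
cycle 13: I2 complete
cycle 14: R1←I2
cycle 15: I4 dispatched to DivU
cycle 16: I4 operands ready
cycle 23: I4 complete
cycle 24: R1←I4
cycle 25: I5 dispatched to AddU
cycle 26: I5 operands ready
cycle 28: I5 complete
cycle 29: R1←I5

cycle = 29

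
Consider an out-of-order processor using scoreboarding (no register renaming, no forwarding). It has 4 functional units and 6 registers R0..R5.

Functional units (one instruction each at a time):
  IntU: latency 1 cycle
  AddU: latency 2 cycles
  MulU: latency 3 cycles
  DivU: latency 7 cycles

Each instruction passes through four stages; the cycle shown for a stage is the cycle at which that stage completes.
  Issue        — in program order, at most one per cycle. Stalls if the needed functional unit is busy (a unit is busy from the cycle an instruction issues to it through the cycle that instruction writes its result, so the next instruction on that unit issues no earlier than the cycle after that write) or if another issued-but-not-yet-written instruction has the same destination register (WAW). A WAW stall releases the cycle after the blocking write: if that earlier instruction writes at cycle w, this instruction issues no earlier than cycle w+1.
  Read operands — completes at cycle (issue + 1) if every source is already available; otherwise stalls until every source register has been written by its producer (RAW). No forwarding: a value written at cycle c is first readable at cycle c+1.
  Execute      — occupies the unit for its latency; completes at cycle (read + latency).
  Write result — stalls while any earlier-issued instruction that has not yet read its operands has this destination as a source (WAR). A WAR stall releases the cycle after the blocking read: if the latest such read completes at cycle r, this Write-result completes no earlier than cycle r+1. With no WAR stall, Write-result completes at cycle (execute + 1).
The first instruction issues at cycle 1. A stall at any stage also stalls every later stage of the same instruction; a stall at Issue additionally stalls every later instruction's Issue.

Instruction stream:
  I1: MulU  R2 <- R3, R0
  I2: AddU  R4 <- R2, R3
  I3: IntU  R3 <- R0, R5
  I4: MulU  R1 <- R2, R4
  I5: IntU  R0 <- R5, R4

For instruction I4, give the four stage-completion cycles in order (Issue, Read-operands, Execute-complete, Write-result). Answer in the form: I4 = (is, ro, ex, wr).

I1: IS=1 RO=2 EX=5 WR=6
I2: IS=2 RO=7 EX=9 WR=10  [RAW R2: wait I1 write@6]
I3: IS=3 RO=4 EX=5 WR=8  [WAR R3: wait I2 read@7]
I4: IS=7 RO=11 EX=14 WR=15  [struct: MulU busy until I1 writes@6; RAW R4: wait I2 write@10]
I5: IS=9 RO=11 EX=12 WR=13  [struct: IntU busy until I3 writes@8; RAW R4: wait I2 write@10]

I4 = (7, 11, 14, 15)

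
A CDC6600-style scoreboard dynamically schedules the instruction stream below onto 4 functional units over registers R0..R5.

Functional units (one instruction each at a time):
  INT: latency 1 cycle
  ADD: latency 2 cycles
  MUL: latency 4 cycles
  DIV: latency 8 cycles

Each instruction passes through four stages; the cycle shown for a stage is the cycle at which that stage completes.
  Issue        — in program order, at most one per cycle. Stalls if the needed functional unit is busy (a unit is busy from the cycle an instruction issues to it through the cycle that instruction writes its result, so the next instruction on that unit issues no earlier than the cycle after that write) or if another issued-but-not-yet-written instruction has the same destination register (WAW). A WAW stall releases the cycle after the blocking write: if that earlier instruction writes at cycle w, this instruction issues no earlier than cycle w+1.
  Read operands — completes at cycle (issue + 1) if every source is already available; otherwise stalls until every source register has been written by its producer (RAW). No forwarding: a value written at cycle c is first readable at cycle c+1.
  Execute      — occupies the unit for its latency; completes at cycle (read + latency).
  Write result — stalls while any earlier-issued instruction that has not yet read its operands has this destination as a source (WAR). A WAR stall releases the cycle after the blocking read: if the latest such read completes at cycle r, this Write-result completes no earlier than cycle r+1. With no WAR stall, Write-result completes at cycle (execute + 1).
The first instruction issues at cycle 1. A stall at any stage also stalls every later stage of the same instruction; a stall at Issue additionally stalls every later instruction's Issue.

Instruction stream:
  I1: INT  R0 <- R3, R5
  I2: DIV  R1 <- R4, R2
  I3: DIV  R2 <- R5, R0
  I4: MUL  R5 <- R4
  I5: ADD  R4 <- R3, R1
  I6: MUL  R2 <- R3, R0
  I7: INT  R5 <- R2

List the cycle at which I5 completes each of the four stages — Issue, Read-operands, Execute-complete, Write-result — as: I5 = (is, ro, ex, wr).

I5 = (15, 16, 18, 19)

[1] issue I1 (INT)
[2] I1 read-ops; issue I2 (DIV)
[3] I1 finished on INT; I2 read-ops
[4] I1→R0
[11] I2 finished on DIV
[12] I2→R1
[13] issue I3 (DIV)
[14] I3 read-ops; issue I4 (MUL)
[15] I4 read-ops; issue I5 (ADD)
[16] I5 read-ops
[18] I5 finished on ADD
[19] I4 finished on MUL; I5→R4
[20] I4→R5
[22] I3 finished on DIV
[23] I3→R2
[24] issue I6 (MUL)
[25] I6 read-ops; issue I7 (INT)
[29] I6 finished on MUL
[30] I6→R2
[31] I7 read-ops
[32] I7 finished on INT
[33] I7→R5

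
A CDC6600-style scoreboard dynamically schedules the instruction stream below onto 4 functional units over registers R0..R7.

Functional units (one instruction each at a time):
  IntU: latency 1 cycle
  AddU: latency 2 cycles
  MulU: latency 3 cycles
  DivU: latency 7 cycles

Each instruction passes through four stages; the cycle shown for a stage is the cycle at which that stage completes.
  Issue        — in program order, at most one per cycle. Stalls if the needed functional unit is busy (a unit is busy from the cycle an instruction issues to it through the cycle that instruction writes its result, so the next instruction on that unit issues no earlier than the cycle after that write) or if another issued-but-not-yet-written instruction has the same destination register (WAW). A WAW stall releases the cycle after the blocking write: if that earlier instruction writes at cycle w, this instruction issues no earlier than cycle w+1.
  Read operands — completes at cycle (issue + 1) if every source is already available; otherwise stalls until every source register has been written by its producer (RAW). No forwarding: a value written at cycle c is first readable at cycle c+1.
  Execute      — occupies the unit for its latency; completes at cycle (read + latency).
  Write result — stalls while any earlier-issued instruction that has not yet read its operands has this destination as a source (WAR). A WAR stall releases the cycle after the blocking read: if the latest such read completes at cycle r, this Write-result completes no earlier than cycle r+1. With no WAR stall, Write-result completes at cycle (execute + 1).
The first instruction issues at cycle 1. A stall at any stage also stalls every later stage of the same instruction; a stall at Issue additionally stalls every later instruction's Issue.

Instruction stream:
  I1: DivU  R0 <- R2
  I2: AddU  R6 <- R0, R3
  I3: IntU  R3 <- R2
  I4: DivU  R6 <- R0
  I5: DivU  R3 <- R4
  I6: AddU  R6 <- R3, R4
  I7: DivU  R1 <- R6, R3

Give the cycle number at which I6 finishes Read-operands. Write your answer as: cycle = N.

cycle 1: issue I1 (DivU)
cycle 2: I1 read-ops | issue I2 (AddU)
cycle 3: issue I3 (IntU)
cycle 4: I3 read-ops
cycle 5: I3 finished on IntU
cycle 9: I1 finished on DivU
cycle 10: I1→R0
cycle 11: I2 read-ops
cycle 12: I3→R3
cycle 13: I2 finished on AddU
cycle 14: I2→R6
cycle 15: issue I4 (DivU)
cycle 16: I4 read-ops
cycle 23: I4 finished on DivU
cycle 24: I4→R6
cycle 25: issue I5 (DivU)
cycle 26: I5 read-ops | issue I6 (AddU)
cycle 33: I5 finished on DivU
cycle 34: I5→R3
cycle 35: I6 read-ops | issue I7 (DivU)
cycle 37: I6 finished on AddU
cycle 38: I6→R6
cycle 39: I7 read-ops
cycle 46: I7 finished on DivU
cycle 47: I7→R1

cycle = 35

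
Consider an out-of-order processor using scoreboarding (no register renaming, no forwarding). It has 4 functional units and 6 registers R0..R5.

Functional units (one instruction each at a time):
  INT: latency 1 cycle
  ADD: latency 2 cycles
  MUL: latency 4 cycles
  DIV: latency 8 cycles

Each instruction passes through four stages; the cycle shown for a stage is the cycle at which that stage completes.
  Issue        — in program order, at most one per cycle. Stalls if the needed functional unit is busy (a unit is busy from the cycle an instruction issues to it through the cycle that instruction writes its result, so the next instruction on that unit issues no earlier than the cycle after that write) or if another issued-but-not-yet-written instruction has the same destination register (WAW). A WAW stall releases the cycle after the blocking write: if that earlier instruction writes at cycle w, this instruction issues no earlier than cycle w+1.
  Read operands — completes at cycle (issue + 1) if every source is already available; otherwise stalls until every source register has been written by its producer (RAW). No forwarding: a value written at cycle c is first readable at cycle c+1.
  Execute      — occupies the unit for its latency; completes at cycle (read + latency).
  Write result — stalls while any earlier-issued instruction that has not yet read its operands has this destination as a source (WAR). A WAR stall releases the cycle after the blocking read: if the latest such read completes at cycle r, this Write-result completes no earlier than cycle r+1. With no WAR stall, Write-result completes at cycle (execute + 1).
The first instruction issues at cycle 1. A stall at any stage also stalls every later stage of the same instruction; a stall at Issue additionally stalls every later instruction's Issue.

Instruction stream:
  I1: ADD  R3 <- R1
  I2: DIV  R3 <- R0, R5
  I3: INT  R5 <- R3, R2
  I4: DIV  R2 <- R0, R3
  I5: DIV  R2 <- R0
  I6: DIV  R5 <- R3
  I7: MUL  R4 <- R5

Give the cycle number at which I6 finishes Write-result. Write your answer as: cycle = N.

1) issue 1, read 2, done 4, write 5
2) issue 6, read 7, done 15, write 16  <WAW R3: wait I1 write@5>
3) issue 7, read 17, done 18, write 19  <RAW R3: wait I2 write@16>
4) issue 17, read 18, done 26, write 27  <struct: DIV busy until I2 writes@16>
5) issue 28, read 29, done 37, write 38  <struct: DIV busy until I4 writes@27>
6) issue 39, read 40, done 48, write 49  <struct: DIV busy until I5 writes@38>
7) issue 40, read 50, done 54, write 55  <RAW R5: wait I6 write@49>

cycle = 49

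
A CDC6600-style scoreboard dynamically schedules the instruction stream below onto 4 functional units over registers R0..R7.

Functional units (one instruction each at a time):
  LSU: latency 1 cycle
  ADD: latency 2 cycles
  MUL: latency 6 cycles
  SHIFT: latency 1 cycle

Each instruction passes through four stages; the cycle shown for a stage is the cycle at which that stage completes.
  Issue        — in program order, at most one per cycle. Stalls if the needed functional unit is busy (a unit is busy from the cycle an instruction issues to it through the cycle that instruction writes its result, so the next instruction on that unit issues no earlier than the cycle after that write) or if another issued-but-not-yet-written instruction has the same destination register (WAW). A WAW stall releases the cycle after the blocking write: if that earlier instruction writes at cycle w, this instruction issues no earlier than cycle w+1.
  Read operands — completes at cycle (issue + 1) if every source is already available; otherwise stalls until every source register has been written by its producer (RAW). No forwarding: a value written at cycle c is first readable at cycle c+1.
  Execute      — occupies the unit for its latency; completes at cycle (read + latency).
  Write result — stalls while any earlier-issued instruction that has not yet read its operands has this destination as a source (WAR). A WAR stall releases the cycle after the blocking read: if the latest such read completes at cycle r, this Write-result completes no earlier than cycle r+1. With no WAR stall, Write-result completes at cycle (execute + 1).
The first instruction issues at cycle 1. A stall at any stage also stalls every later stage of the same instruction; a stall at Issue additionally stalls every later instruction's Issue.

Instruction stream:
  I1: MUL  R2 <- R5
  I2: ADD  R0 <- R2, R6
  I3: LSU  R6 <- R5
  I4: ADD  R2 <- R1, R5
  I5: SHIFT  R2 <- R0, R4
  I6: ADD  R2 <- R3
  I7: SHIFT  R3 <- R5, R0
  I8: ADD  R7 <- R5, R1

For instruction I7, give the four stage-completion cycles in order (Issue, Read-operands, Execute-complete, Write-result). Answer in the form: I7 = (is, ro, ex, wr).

I7 = (24, 25, 26, 27)

t=1  I1 issues→MUL
t=2  I1 reads; I2 issues→ADD
t=3  I3 issues→LSU
t=4  I3 reads
t=5  I3 exec-done
t=8  I1 exec-done
t=9  I1 writes R2
t=10  I2 reads
t=11  I3 writes R6
t=12  I2 exec-done
t=13  I2 writes R0
t=14  I4 issues→ADD
t=15  I4 reads
t=17  I4 exec-done
t=18  I4 writes R2
t=19  I5 issues→SHIFT
t=20  I5 reads
t=21  I5 exec-done
t=22  I5 writes R2
t=23  I6 issues→ADD
t=24  I6 reads; I7 issues→SHIFT
t=25  I7 reads
t=26  I6 exec-done; I7 exec-done
t=27  I6 writes R2; I7 writes R3
t=28  I8 issues→ADD
t=29  I8 reads
t=31  I8 exec-done
t=32  I8 writes R7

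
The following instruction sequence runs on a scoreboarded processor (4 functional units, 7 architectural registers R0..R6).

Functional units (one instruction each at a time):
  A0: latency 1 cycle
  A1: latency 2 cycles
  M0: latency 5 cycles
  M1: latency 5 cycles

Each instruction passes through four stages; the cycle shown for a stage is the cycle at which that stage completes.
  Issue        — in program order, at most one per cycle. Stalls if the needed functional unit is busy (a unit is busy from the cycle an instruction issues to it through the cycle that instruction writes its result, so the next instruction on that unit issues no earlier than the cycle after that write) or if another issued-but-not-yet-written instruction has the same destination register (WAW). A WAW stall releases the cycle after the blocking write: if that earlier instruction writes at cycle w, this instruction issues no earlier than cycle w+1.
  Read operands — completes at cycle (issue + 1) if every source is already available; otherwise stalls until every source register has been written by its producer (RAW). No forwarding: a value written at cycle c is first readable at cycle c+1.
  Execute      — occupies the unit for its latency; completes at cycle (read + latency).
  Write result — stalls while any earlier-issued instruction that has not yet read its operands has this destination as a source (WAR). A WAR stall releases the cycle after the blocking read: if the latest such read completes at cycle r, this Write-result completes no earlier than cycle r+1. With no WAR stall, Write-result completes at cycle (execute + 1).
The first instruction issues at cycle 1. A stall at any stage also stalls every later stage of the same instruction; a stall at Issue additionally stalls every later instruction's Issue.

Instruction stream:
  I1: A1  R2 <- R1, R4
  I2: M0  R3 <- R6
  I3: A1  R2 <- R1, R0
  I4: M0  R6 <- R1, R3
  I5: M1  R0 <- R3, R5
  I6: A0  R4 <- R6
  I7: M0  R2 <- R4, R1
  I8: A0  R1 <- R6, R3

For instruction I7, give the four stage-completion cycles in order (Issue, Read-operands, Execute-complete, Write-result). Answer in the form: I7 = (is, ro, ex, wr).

I7 = (18, 21, 26, 27)

c1: I1 dispatched to A1
c2: I1 operands ready · I2 dispatched to M0
c3: I2 operands ready
c4: I1 complete
c5: R2←I1
c6: I3 dispatched to A1
c7: I3 operands ready
c8: I2 complete
c9: R3←I2 · I3 complete
c10: R2←I3 · I4 dispatched to M0
c11: I4 operands ready · I5 dispatched to M1
c12: I5 operands ready · I6 dispatched to A0
c16: I4 complete
c17: R6←I4 · I5 complete
c18: R0←I5 · I6 operands ready · I7 dispatched to M0
c19: I6 complete
c20: R4←I6
c21: I7 operands ready · I8 dispatched to A0
c22: I8 operands ready
c23: I8 complete
c24: R1←I8
c26: I7 complete
c27: R2←I7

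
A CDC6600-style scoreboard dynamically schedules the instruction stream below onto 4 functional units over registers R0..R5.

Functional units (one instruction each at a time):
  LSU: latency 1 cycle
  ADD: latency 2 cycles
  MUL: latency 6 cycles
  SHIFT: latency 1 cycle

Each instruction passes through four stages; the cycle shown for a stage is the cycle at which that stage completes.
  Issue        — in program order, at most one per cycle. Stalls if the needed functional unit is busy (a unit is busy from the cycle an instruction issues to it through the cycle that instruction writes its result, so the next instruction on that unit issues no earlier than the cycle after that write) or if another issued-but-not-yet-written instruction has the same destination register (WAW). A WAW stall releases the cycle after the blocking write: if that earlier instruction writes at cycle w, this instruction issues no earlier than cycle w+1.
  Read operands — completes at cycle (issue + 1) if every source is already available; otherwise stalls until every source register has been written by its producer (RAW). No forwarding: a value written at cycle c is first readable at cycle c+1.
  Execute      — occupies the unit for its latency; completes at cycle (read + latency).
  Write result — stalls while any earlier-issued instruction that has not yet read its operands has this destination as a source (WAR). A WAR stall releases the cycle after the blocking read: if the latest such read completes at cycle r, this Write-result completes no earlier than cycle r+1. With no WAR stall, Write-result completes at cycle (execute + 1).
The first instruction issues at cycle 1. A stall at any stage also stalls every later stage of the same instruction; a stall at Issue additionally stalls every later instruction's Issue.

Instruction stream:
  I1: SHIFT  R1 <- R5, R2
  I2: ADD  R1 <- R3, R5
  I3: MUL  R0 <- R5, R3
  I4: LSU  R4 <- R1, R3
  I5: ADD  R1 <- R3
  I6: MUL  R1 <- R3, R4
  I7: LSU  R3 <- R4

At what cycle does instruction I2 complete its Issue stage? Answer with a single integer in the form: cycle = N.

cycle = 5

I1: IS=1 RO=2 EX=3 WR=4
I2: IS=5 RO=6 EX=8 WR=9  [WAW R1: wait I1 write@4]
I3: IS=6 RO=7 EX=13 WR=14
I4: IS=7 RO=10 EX=11 WR=12  [RAW R1: wait I2 write@9]
I5: IS=10 RO=11 EX=13 WR=14  [struct: ADD busy until I2 writes@9]
I6: IS=15 RO=16 EX=22 WR=23  [WAW R1: wait I5 write@14]
I7: IS=16 RO=17 EX=18 WR=19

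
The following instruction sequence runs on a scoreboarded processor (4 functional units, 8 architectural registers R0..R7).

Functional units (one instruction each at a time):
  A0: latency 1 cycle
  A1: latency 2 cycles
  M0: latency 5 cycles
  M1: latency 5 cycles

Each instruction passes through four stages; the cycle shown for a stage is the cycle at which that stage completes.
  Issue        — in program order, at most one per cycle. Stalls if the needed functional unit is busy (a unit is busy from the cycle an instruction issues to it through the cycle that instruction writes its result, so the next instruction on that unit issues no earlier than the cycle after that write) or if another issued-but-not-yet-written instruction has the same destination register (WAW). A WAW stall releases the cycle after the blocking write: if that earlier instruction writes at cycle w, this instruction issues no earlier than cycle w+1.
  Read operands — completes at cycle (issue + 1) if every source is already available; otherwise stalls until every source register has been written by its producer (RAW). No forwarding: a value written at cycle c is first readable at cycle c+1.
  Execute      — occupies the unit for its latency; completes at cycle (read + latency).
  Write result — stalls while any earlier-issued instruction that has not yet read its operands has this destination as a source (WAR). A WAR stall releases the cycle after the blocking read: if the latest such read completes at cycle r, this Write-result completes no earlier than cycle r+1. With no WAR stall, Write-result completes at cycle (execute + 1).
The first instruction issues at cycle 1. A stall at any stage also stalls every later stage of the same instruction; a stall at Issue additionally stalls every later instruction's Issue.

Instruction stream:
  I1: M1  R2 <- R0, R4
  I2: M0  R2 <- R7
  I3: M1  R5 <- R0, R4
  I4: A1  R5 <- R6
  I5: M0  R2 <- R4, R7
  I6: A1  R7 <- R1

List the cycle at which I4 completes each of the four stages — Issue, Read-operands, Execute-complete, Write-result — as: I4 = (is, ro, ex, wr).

1) issue 1, read 2, done 7, write 8
2) issue 9, read 10, done 15, write 16  <WAW R2: wait I1 write@8>
3) issue 10, read 11, done 16, write 17
4) issue 18, read 19, done 21, write 22  <WAW R5: wait I3 write@17>
5) issue 19, read 20, done 25, write 26
6) issue 23, read 24, done 26, write 27  <struct: A1 busy until I4 writes@22>

I4 = (18, 19, 21, 22)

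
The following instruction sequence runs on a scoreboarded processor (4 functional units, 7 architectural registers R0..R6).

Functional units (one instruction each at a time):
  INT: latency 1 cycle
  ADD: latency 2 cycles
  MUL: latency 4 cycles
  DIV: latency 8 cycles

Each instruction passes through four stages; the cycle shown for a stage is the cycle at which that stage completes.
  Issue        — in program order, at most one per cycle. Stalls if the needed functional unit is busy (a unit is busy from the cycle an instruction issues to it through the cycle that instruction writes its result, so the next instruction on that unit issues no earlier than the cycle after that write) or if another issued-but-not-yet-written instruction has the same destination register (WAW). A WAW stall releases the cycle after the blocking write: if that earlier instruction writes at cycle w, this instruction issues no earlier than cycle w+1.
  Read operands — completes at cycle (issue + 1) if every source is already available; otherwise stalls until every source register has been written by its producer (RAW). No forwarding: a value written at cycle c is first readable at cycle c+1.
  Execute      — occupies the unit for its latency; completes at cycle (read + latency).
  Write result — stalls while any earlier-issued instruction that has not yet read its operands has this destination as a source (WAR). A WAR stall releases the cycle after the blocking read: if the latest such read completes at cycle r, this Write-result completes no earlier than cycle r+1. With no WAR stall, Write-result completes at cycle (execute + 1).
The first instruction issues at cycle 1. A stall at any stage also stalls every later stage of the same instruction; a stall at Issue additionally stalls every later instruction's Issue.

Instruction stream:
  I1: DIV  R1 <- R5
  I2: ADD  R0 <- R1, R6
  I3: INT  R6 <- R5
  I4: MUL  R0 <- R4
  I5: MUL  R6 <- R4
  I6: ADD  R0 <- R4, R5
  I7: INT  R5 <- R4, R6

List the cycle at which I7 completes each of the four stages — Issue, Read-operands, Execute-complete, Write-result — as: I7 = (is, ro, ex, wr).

I1  is:1  ro:2  ex:10  wr:11
I2  is:2  ro:12  ex:14  wr:15  — RAW R1: wait I1 write@11
I3  is:3  ro:4  ex:5  wr:13  — WAR R6: wait I2 read@12
I4  is:16  ro:17  ex:21  wr:22  — WAW R0: wait I2 write@15
I5  is:23  ro:24  ex:28  wr:29  — struct: MUL busy until I4 writes@22
I6  is:24  ro:25  ex:27  wr:28
I7  is:25  ro:30  ex:31  wr:32  — RAW R6: wait I5 write@29

I7 = (25, 30, 31, 32)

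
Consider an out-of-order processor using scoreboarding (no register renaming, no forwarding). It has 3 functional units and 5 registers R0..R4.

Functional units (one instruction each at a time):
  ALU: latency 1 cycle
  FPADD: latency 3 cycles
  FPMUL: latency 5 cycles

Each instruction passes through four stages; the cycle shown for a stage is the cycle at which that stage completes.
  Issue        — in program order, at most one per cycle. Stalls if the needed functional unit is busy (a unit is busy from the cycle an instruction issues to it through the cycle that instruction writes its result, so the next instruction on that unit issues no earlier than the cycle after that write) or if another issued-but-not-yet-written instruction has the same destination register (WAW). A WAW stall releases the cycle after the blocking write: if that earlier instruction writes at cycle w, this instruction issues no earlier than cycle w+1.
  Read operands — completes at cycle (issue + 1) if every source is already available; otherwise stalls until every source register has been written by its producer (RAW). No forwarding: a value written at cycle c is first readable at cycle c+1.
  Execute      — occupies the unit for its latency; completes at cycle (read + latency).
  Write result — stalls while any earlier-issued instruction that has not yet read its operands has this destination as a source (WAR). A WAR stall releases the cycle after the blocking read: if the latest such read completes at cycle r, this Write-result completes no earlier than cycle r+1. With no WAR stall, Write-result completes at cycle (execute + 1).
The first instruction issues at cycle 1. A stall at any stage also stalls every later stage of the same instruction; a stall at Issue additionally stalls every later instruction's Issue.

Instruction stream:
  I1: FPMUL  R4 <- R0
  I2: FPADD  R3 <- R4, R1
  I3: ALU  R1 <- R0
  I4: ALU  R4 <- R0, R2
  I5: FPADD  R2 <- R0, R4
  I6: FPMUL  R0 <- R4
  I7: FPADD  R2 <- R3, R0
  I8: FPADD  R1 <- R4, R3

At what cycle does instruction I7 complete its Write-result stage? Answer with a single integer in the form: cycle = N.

cycle = 27

cycle 1: issue I1 (FPMUL)
cycle 2: I1 read-ops; issue I2 (FPADD)
cycle 3: issue I3 (ALU)
cycle 4: I3 read-ops
cycle 5: I3 finished on ALU
cycle 7: I1 finished on FPMUL
cycle 8: I1→R4
cycle 9: I2 read-ops
cycle 10: I3→R1
cycle 11: issue I4 (ALU)
cycle 12: I2 finished on FPADD; I4 read-ops
cycle 13: I2→R3; I4 finished on ALU
cycle 14: I4→R4; issue I5 (FPADD)
cycle 15: I5 read-ops; issue I6 (FPMUL)
cycle 16: I6 read-ops
cycle 18: I5 finished on FPADD
cycle 19: I5→R2
cycle 20: issue I7 (FPADD)
cycle 21: I6 finished on FPMUL
cycle 22: I6→R0
cycle 23: I7 read-ops
cycle 26: I7 finished on FPADD
cycle 27: I7→R2
cycle 28: issue I8 (FPADD)
cycle 29: I8 read-ops
cycle 32: I8 finished on FPADD
cycle 33: I8→R1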